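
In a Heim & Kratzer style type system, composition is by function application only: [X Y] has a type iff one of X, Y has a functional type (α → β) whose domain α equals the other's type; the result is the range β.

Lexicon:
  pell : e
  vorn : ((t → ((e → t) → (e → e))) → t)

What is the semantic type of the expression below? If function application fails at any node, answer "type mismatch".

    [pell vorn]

type mismatch

[pell vorn]: e with ((t → ((e → t) → (e → e))) → t) — neither is a function whose domain matches the other; composition fails here.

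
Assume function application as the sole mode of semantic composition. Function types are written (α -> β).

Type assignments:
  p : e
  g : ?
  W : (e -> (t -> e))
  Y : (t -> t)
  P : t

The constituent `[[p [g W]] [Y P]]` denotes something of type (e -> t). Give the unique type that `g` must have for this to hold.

((e -> (t -> e)) -> (e -> (t -> (e -> t))))

[[p [g W]] [Y P]] must have type (e -> t). The sister [Y P] has type t; that is not a function onto (e -> t), so [p [g W]] must be the functor, of type (t -> (e -> t)).
[p [g W]] must have type (t -> (e -> t)). The sister p has type e; that is not a function onto (t -> (e -> t)), so [g W] must be the functor, of type (e -> (t -> (e -> t))).
[g W] must have type (e -> (t -> (e -> t))). The sister W has type (e -> (t -> e)); that is not a function onto (e -> (t -> (e -> t))), so g must be the functor, of type ((e -> (t -> e)) -> (e -> (t -> (e -> t)))).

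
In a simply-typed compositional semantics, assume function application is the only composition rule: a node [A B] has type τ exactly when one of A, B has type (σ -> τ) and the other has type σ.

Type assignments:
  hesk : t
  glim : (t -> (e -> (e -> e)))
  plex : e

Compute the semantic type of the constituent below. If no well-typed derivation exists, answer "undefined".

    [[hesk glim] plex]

(e -> e)

[hesk glim]: functor glim : (t -> (e -> (e -> e))), argument hesk : t; result (e -> (e -> e)).
[[hesk glim] plex]: functor [hesk glim] : (e -> (e -> e)), argument plex : e; result (e -> e).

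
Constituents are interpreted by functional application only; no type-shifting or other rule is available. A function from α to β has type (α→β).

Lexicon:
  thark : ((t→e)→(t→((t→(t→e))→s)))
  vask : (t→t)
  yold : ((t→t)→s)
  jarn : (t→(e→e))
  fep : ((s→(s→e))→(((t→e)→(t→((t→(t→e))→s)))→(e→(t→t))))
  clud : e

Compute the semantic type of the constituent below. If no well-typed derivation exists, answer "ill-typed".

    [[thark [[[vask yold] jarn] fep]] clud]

At [vask yold], yold : ((t→t)→s) takes vask : (t→t), giving s.
[[vask yold] jarn]: s with (t→(e→e)) — neither is a function whose domain matches the other; composition fails here.

ill-typed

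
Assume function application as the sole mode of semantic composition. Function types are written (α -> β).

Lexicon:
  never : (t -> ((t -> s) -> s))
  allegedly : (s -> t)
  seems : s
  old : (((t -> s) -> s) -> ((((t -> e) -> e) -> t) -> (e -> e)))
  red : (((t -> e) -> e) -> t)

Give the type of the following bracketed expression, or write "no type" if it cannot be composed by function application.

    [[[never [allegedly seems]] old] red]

At [allegedly seems], allegedly : (s -> t) takes seems : s, giving t.
At [never [allegedly seems]], never : (t -> ((t -> s) -> s)) takes [allegedly seems] : t, giving ((t -> s) -> s).
At [[never [allegedly seems]] old], old : (((t -> s) -> s) -> ((((t -> e) -> e) -> t) -> (e -> e))) takes [never [allegedly seems]] : ((t -> s) -> s), giving ((((t -> e) -> e) -> t) -> (e -> e)).
At [[[never [allegedly seems]] old] red], [[never [allegedly seems]] old] : ((((t -> e) -> e) -> t) -> (e -> e)) takes red : (((t -> e) -> e) -> t), giving (e -> e).

(e -> e)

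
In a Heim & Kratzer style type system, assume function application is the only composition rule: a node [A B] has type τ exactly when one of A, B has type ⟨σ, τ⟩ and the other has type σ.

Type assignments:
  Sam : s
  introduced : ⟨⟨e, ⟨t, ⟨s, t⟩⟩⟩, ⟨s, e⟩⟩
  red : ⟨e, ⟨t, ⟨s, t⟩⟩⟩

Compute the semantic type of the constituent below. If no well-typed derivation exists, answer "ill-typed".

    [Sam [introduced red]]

e

[introduced red]: ⟨⟨e, ⟨t, ⟨s, t⟩⟩⟩, ⟨s, e⟩⟩ applied to ⟨e, ⟨t, ⟨s, t⟩⟩⟩ yields ⟨s, e⟩.
[Sam [introduced red]]: ⟨s, e⟩ applied to s yields e.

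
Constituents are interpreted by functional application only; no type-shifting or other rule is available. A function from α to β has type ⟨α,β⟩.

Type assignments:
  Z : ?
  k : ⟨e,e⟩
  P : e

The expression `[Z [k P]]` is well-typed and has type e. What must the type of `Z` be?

[Z [k P]] is required to be e. [k P] : e cannot yield e as functor, so Z : ⟨e,e⟩.

⟨e,e⟩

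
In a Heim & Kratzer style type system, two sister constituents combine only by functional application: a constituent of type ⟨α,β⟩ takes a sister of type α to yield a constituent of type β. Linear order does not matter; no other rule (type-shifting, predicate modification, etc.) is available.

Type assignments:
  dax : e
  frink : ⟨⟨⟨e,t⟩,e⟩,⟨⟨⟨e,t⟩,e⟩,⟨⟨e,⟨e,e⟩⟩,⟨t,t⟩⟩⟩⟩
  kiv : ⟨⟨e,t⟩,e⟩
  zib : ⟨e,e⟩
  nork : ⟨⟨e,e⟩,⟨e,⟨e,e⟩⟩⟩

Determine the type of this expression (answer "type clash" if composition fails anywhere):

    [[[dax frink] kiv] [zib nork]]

[dax frink]: e with ⟨⟨⟨e,t⟩,e⟩,⟨⟨⟨e,t⟩,e⟩,⟨⟨e,⟨e,e⟩⟩,⟨t,t⟩⟩⟩⟩ — neither is a function whose domain matches the other; composition fails here.

type clash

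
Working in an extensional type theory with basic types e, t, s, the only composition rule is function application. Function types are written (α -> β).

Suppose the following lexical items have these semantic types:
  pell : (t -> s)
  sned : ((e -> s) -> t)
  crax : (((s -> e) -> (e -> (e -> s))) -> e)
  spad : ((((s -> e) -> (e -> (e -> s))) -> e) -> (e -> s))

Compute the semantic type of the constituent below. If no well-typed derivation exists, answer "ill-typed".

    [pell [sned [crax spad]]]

[crax spad]: spad is ((((s -> e) -> (e -> (e -> s))) -> e) -> (e -> s)), crax is (((s -> e) -> (e -> (e -> s))) -> e); result (e -> s).
[sned [crax spad]]: sned is ((e -> s) -> t), [crax spad] is (e -> s); result t.
[pell [sned [crax spad]]]: pell is (t -> s), [sned [crax spad]] is t; result s.

s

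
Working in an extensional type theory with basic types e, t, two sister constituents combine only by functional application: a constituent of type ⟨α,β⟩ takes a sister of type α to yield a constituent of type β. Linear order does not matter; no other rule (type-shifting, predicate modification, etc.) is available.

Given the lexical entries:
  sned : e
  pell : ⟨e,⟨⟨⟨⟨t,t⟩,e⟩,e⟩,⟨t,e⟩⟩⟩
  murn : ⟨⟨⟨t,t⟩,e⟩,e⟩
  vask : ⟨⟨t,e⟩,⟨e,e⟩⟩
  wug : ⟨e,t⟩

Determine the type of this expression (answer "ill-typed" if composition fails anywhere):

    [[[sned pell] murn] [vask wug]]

[sned pell]: functor pell : ⟨e,⟨⟨⟨⟨t,t⟩,e⟩,e⟩,⟨t,e⟩⟩⟩, argument sned : e; result ⟨⟨⟨⟨t,t⟩,e⟩,e⟩,⟨t,e⟩⟩.
[[sned pell] murn]: functor [sned pell] : ⟨⟨⟨⟨t,t⟩,e⟩,e⟩,⟨t,e⟩⟩, argument murn : ⟨⟨⟨t,t⟩,e⟩,e⟩; result ⟨t,e⟩.
[vask wug]: ⟨⟨t,e⟩,⟨e,e⟩⟩ with ⟨e,t⟩ — neither is a function whose domain matches the other; composition fails here.

ill-typed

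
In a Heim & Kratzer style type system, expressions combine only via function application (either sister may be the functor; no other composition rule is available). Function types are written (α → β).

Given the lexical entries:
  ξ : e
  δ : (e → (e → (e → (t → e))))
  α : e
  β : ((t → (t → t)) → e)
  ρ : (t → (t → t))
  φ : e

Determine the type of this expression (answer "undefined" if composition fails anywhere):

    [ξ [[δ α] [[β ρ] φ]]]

[δ α]: (e → (e → (e → (t → e)))) applied to e yields (e → (e → (t → e))).
[β ρ]: ((t → (t → t)) → e) applied to (t → (t → t)) yields e.
[[β ρ] φ]: e with e — neither is a function whose domain matches the other; composition fails here.

undefined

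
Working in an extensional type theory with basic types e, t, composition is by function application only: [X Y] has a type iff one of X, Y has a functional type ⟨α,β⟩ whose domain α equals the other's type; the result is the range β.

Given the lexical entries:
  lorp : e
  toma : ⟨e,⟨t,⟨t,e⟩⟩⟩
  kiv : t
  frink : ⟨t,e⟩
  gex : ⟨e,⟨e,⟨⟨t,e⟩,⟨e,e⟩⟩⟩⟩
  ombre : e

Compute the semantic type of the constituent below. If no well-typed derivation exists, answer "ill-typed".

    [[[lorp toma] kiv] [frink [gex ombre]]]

ill-typed

[lorp toma] — toma of type ⟨e,⟨t,⟨t,e⟩⟩⟩ combines with lorp of type e: type ⟨t,⟨t,e⟩⟩.
[[lorp toma] kiv] — [lorp toma] of type ⟨t,⟨t,e⟩⟩ combines with kiv of type t: type ⟨t,e⟩.
[gex ombre] — gex of type ⟨e,⟨e,⟨⟨t,e⟩,⟨e,e⟩⟩⟩⟩ combines with ombre of type e: type ⟨e,⟨⟨t,e⟩,⟨e,e⟩⟩⟩.
[frink [gex ombre]]: ⟨t,e⟩ and ⟨e,⟨⟨t,e⟩,⟨e,e⟩⟩⟩ cannot combine by function application — type clash.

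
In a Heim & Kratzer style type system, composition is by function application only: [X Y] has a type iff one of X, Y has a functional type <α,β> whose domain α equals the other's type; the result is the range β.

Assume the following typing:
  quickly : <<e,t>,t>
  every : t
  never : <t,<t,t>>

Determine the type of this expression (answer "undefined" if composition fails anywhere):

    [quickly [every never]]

[every never]: <t,<t,t>> applied to t yields <t,t>.
[quickly [every never]]: <<e,t>,t> with <t,t> — neither is a function whose domain matches the other; composition fails here.

undefined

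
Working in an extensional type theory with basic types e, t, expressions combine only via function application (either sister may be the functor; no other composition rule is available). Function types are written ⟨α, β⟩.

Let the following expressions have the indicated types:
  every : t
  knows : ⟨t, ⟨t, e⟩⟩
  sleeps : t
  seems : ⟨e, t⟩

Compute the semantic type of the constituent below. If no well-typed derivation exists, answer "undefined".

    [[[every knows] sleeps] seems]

[every knows] — knows of type ⟨t, ⟨t, e⟩⟩ combines with every of type t: type ⟨t, e⟩.
[[every knows] sleeps] — [every knows] of type ⟨t, e⟩ combines with sleeps of type t: type e.
[[[every knows] sleeps] seems] — seems of type ⟨e, t⟩ combines with [[every knows] sleeps] of type e: type t.

t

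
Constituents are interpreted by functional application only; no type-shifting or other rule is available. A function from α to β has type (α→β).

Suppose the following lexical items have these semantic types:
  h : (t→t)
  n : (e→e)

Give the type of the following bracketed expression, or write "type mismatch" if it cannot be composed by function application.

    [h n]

type mismatch

[h n]: (t→t) with (e→e) — neither is a function whose domain matches the other; composition fails here.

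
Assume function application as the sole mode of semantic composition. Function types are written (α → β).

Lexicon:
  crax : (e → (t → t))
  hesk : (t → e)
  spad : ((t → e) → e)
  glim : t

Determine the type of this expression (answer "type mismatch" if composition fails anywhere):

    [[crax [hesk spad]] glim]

t

[hesk spad] — spad of type ((t → e) → e) combines with hesk of type (t → e): type e.
[crax [hesk spad]] — crax of type (e → (t → t)) combines with [hesk spad] of type e: type (t → t).
[[crax [hesk spad]] glim] — [crax [hesk spad]] of type (t → t) combines with glim of type t: type t.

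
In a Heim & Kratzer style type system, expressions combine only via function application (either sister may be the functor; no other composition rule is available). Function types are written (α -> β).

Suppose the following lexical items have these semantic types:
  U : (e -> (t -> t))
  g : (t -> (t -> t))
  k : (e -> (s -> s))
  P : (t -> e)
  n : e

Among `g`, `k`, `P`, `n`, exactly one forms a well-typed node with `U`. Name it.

g : (t -> (t -> t)) — does not combine with U.
k : (e -> (s -> s)) — does not combine with U.
P : (t -> e) — does not combine with U.
n — combines: U : (e -> (t -> t)) takes n : e as argument, giving (t -> t).

n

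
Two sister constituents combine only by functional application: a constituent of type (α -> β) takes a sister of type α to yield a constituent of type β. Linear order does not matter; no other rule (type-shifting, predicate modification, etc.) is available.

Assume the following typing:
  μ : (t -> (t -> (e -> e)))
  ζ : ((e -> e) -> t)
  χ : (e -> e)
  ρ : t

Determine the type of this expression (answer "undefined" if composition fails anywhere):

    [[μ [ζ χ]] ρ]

[ζ χ]: ((e -> e) -> t) applied to (e -> e) yields t.
[μ [ζ χ]]: (t -> (t -> (e -> e))) applied to t yields (t -> (e -> e)).
[[μ [ζ χ]] ρ]: (t -> (e -> e)) applied to t yields (e -> e).

(e -> e)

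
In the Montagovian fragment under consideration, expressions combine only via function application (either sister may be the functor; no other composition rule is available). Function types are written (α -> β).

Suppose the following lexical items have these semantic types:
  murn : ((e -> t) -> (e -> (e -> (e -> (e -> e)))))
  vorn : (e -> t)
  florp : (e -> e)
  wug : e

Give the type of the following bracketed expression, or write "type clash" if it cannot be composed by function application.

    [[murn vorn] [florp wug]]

(e -> (e -> (e -> e)))

[murn vorn]: functor murn : ((e -> t) -> (e -> (e -> (e -> (e -> e))))), argument vorn : (e -> t); result (e -> (e -> (e -> (e -> e)))).
[florp wug]: functor florp : (e -> e), argument wug : e; result e.
[[murn vorn] [florp wug]]: functor [murn vorn] : (e -> (e -> (e -> (e -> e)))), argument [florp wug] : e; result (e -> (e -> (e -> e))).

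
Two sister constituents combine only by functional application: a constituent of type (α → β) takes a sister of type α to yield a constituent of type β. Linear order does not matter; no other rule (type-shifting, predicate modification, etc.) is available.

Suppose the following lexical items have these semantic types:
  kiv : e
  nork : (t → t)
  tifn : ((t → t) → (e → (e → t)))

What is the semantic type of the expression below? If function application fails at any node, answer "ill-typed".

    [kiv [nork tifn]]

(e → t)

[nork tifn]: tifn is ((t → t) → (e → (e → t))), nork is (t → t); result (e → (e → t)).
[kiv [nork tifn]]: [nork tifn] is (e → (e → t)), kiv is e; result (e → t).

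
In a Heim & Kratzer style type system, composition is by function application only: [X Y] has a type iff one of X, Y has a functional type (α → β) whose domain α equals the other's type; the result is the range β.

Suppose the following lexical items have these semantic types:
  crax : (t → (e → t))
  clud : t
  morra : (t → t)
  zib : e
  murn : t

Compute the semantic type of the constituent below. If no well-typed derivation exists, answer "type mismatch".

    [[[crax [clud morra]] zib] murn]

At [clud morra], morra : (t → t) takes clud : t, giving t.
At [crax [clud morra]], crax : (t → (e → t)) takes [clud morra] : t, giving (e → t).
At [[crax [clud morra]] zib], [crax [clud morra]] : (e → t) takes zib : e, giving t.
At [[[crax [clud morra]] zib] murn]: neither t nor t can take the other as argument; the node is ill-typed.

type mismatch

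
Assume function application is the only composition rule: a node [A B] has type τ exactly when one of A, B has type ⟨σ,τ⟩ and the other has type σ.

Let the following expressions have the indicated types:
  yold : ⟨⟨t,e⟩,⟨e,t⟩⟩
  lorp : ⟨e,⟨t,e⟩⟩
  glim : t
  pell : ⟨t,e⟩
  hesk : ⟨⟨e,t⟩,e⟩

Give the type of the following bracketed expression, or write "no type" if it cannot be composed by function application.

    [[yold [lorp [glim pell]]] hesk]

e

[glim pell]: functor pell : ⟨t,e⟩, argument glim : t; result e.
[lorp [glim pell]]: functor lorp : ⟨e,⟨t,e⟩⟩, argument [glim pell] : e; result ⟨t,e⟩.
[yold [lorp [glim pell]]]: functor yold : ⟨⟨t,e⟩,⟨e,t⟩⟩, argument [lorp [glim pell]] : ⟨t,e⟩; result ⟨e,t⟩.
[[yold [lorp [glim pell]]] hesk]: functor hesk : ⟨⟨e,t⟩,e⟩, argument [yold [lorp [glim pell]]] : ⟨e,t⟩; result e.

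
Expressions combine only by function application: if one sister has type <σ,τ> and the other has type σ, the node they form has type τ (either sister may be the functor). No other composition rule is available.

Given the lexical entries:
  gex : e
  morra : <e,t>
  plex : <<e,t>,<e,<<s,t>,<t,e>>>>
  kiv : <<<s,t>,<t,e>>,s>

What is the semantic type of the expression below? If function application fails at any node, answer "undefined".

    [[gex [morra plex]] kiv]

At [morra plex], plex : <<e,t>,<e,<<s,t>,<t,e>>>> takes morra : <e,t>, giving <e,<<s,t>,<t,e>>>.
At [gex [morra plex]], [morra plex] : <e,<<s,t>,<t,e>>> takes gex : e, giving <<s,t>,<t,e>>.
At [[gex [morra plex]] kiv], kiv : <<<s,t>,<t,e>>,s> takes [gex [morra plex]] : <<s,t>,<t,e>>, giving s.

s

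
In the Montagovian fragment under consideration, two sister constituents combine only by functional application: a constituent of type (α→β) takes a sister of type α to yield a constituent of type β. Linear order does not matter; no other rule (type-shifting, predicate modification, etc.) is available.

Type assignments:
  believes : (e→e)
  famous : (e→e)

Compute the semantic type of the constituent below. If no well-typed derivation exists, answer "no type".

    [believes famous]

At [believes famous]: neither (e→e) nor (e→e) can take the other as argument; the node is ill-typed.

no type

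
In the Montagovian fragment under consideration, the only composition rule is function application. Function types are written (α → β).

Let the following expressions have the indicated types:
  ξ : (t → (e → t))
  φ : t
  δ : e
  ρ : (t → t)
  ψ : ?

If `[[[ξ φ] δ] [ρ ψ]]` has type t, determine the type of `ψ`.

((t → t) → (t → t))

For [[[ξ φ] δ] [ρ ψ]] to have type t with [[ξ φ] δ] of type t, [ρ ψ] must be the function: [ρ ψ] : (t → t).
For [ρ ψ] to have type (t → t) with ρ of type (t → t), ψ must be the function: ψ : ((t → t) → (t → t)).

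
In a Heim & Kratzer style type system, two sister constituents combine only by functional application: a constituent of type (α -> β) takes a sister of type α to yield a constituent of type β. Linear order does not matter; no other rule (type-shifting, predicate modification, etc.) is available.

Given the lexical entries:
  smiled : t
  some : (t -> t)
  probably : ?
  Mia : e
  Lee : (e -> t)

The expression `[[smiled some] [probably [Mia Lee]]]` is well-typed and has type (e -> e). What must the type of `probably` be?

At [[smiled some] [probably [Mia Lee]]] (required: (e -> e)): [smiled some] is t, which is not a function with range (e -> e); hence [probably [Mia Lee]] is the functor — type (t -> (e -> e)).
At [probably [Mia Lee]] (required: (t -> (e -> e))): [Mia Lee] is t, which is not a function with range (t -> (e -> e)); hence probably is the functor — type (t -> (t -> (e -> e))).

(t -> (t -> (e -> e)))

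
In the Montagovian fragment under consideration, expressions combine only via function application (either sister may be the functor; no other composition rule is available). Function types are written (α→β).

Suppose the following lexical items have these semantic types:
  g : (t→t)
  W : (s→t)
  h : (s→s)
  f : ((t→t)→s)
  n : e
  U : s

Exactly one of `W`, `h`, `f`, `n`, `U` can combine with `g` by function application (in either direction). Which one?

f

W : (s→t) — g needs t; W needs s; neither fits.
h : (s→s) — g needs t; h needs s; neither fits.
f — combines: f : ((t→t)→s) takes g : (t→t) as argument, giving s.
n : e — g needs t; n needs nothing (atomic); neither fits.
U : s — g needs t; U needs nothing (atomic); neither fits.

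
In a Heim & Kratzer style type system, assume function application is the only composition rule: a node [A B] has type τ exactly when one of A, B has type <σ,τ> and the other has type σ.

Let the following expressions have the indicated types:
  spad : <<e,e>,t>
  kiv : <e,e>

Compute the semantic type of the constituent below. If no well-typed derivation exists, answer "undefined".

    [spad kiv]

[spad kiv]: functor spad : <<e,e>,t>, argument kiv : <e,e>; result t.

t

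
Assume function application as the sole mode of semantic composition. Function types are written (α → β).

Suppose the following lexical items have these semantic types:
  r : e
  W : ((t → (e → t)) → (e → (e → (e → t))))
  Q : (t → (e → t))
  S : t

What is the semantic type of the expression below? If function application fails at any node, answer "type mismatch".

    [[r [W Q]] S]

At [W Q], W : ((t → (e → t)) → (e → (e → (e → t)))) takes Q : (t → (e → t)), giving (e → (e → (e → t))).
At [r [W Q]], [W Q] : (e → (e → (e → t))) takes r : e, giving (e → (e → t)).
[[r [W Q]] S]: (e → (e → t)) and t cannot combine by function application — type clash.

type mismatch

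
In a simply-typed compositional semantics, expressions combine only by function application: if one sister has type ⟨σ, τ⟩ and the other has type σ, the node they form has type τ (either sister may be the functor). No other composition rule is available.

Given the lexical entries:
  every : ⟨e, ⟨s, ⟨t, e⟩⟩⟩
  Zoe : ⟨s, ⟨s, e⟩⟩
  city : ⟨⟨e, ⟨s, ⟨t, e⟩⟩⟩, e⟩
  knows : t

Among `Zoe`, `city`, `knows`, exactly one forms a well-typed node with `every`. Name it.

Zoe : ⟨s, ⟨s, e⟩⟩ — does not combine with every.
city — combines: city : ⟨⟨e, ⟨s, ⟨t, e⟩⟩⟩, e⟩ takes every : ⟨e, ⟨s, ⟨t, e⟩⟩⟩ as argument, giving e.
knows : t — does not combine with every.

city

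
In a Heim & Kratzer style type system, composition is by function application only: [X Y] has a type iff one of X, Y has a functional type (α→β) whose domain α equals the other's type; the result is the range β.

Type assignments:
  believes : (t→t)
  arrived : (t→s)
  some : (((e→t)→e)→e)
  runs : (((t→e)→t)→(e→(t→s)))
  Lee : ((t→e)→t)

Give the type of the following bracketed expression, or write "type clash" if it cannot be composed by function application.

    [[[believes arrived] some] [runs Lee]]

[believes arrived]: (t→t) and (t→s) cannot combine by function application — type clash.

type clash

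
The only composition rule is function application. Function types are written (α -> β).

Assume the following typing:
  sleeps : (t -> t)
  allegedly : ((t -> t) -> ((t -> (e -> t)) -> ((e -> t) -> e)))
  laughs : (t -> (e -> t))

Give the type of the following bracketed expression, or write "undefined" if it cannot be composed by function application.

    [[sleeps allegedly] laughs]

((e -> t) -> e)

[sleeps allegedly] — allegedly of type ((t -> t) -> ((t -> (e -> t)) -> ((e -> t) -> e))) combines with sleeps of type (t -> t): type ((t -> (e -> t)) -> ((e -> t) -> e)).
[[sleeps allegedly] laughs] — [sleeps allegedly] of type ((t -> (e -> t)) -> ((e -> t) -> e)) combines with laughs of type (t -> (e -> t)): type ((e -> t) -> e).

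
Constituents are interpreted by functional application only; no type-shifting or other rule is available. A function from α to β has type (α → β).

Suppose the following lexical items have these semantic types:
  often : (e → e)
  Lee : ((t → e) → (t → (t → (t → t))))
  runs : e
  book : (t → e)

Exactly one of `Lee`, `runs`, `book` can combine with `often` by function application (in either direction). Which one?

Lee : ((t → e) → (t → (t → (t → t)))) — no; often wants e, and Lee wants (t → e).
runs — combines: often : (e → e) takes runs : e as argument, giving e.
book : (t → e) — no; often wants e, and book wants t.

runs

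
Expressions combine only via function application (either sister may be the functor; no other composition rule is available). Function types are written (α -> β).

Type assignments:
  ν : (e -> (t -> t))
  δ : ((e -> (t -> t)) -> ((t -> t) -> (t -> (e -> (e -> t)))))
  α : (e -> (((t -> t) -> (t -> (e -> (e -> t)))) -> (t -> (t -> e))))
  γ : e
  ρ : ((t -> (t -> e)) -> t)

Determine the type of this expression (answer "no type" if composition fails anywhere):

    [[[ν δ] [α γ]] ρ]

t

[ν δ]: functor δ : ((e -> (t -> t)) -> ((t -> t) -> (t -> (e -> (e -> t))))), argument ν : (e -> (t -> t)); result ((t -> t) -> (t -> (e -> (e -> t)))).
[α γ]: functor α : (e -> (((t -> t) -> (t -> (e -> (e -> t)))) -> (t -> (t -> e)))), argument γ : e; result (((t -> t) -> (t -> (e -> (e -> t)))) -> (t -> (t -> e))).
[[ν δ] [α γ]]: functor [α γ] : (((t -> t) -> (t -> (e -> (e -> t)))) -> (t -> (t -> e))), argument [ν δ] : ((t -> t) -> (t -> (e -> (e -> t)))); result (t -> (t -> e)).
[[[ν δ] [α γ]] ρ]: functor ρ : ((t -> (t -> e)) -> t), argument [[ν δ] [α γ]] : (t -> (t -> e)); result t.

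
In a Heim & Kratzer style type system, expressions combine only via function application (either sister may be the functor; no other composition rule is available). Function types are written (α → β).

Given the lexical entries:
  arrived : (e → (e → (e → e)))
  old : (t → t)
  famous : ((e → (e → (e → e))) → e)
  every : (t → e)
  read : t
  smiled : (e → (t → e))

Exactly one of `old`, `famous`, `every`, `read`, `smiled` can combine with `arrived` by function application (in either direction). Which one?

old : (t → t) — arrived needs e; old needs t; neither fits.
famous — combines: famous : ((e → (e → (e → e))) → e) takes arrived : (e → (e → (e → e))) as argument, giving e.
every : (t → e) — arrived needs e; every needs t; neither fits.
read : t — arrived needs e; read needs nothing (atomic); neither fits.
smiled : (e → (t → e)) — arrived needs e; smiled needs e; neither fits.

famous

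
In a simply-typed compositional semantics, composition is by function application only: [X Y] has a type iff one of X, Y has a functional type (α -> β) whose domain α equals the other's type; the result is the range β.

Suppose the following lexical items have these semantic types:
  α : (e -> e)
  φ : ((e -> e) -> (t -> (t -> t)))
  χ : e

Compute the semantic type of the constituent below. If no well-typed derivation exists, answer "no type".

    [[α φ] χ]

[α φ]: ((e -> e) -> (t -> (t -> t))) applied to (e -> e) yields (t -> (t -> t)).
[[α φ] χ]: (t -> (t -> t)) and e cannot combine by function application — type clash.

no type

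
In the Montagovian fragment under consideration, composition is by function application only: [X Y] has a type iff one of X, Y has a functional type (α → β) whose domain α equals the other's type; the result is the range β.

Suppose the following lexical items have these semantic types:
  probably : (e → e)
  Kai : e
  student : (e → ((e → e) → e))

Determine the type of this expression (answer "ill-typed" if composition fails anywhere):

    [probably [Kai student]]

[Kai student]: functor student : (e → ((e → e) → e)), argument Kai : e; result ((e → e) → e).
[probably [Kai student]]: functor [Kai student] : ((e → e) → e), argument probably : (e → e); result e.

e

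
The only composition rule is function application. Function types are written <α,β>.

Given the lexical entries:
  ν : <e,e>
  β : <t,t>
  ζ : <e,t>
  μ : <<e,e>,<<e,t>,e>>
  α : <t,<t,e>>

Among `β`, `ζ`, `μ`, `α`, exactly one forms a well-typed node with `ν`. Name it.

μ

β : <t,t> — ν needs e; β needs t; neither fits.
ζ : <e,t> — ν needs e; ζ needs e; neither fits.
μ — combines: μ : <<e,e>,<<e,t>,e>> takes ν : <e,e> as argument, giving <<e,t>,e>.
α : <t,<t,e>> — ν needs e; α needs t; neither fits.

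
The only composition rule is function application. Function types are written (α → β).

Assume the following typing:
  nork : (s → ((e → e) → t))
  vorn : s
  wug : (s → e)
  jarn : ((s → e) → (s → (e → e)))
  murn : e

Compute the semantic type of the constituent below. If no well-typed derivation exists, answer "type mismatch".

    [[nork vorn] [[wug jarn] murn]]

type mismatch

[nork vorn]: nork is (s → ((e → e) → t)), vorn is s; result ((e → e) → t).
[wug jarn]: jarn is ((s → e) → (s → (e → e))), wug is (s → e); result (s → (e → e)).
[[wug jarn] murn]: (s → (e → e)) with e — neither is a function whose domain matches the other; composition fails here.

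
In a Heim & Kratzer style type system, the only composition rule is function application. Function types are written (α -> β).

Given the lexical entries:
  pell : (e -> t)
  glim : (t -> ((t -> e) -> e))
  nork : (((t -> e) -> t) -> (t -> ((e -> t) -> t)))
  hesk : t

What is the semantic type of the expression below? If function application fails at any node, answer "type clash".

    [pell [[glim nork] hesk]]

type clash

[glim nork]: (t -> ((t -> e) -> e)) and (((t -> e) -> t) -> (t -> ((e -> t) -> t))) cannot combine by function application — type clash.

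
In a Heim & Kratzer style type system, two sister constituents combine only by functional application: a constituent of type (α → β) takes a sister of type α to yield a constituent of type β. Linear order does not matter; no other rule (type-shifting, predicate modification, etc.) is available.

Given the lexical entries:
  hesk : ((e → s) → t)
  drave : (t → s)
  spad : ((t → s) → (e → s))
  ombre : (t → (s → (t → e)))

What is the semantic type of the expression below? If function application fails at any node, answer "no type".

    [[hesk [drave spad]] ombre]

At [drave spad], spad : ((t → s) → (e → s)) takes drave : (t → s), giving (e → s).
At [hesk [drave spad]], hesk : ((e → s) → t) takes [drave spad] : (e → s), giving t.
At [[hesk [drave spad]] ombre], ombre : (t → (s → (t → e))) takes [hesk [drave spad]] : t, giving (s → (t → e)).

(s → (t → e))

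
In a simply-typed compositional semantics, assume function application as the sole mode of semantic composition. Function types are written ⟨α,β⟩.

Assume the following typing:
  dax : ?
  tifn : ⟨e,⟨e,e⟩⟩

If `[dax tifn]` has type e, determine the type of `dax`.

⟨⟨e,⟨e,e⟩⟩,e⟩

For [dax tifn] to have type e with tifn of type ⟨e,⟨e,e⟩⟩, dax must be the function: dax : ⟨⟨e,⟨e,e⟩⟩,e⟩.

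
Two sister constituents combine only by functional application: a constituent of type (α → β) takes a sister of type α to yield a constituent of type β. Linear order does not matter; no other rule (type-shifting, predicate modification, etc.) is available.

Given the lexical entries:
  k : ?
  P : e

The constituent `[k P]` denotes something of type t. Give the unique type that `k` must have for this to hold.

For [k P] to have type t with P of type e, k must be the function: k : (e → t).

(e → t)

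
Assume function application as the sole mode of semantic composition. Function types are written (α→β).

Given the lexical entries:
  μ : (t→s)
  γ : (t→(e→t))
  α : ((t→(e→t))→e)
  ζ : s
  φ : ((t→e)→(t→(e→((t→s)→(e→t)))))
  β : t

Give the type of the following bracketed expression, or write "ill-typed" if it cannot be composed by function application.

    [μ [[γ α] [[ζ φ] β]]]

ill-typed

[γ α] — α of type ((t→(e→t))→e) combines with γ of type (t→(e→t)): type e.
[ζ φ]: s and ((t→e)→(t→(e→((t→s)→(e→t))))) cannot combine by function application — type clash.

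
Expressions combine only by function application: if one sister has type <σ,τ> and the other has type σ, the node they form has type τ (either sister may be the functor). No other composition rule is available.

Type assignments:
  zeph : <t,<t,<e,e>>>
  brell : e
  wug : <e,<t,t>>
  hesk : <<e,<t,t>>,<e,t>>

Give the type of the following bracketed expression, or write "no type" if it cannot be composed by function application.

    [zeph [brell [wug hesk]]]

[wug hesk]: hesk is <<e,<t,t>>,<e,t>>, wug is <e,<t,t>>; result <e,t>.
[brell [wug hesk]]: [wug hesk] is <e,t>, brell is e; result t.
[zeph [brell [wug hesk]]]: zeph is <t,<t,<e,e>>>, [brell [wug hesk]] is t; result <t,<e,e>>.

<t,<e,e>>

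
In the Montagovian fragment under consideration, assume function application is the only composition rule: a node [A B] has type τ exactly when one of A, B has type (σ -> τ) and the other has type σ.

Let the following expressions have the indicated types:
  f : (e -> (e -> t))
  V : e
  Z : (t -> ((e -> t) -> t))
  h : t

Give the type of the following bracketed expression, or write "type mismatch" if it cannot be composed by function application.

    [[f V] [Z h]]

[f V]: f is (e -> (e -> t)), V is e; result (e -> t).
[Z h]: Z is (t -> ((e -> t) -> t)), h is t; result ((e -> t) -> t).
[[f V] [Z h]]: [Z h] is ((e -> t) -> t), [f V] is (e -> t); result t.

t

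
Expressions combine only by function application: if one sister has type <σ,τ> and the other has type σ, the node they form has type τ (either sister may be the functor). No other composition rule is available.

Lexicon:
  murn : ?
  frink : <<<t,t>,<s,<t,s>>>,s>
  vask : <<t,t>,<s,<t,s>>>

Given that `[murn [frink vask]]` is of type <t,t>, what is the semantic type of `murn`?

For [murn [frink vask]] to have type <t,t> with [frink vask] of type s, murn must be the function: murn : <s,<t,t>>.

<s,<t,t>>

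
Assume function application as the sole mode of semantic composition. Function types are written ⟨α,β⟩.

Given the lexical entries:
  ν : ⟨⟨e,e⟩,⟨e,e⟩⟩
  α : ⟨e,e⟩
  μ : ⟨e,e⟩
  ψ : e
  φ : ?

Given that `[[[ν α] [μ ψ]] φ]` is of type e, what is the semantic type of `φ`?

[[[ν α] [μ ψ]] φ] must have type e. The sister [[ν α] [μ ψ]] has type e; that is not a function onto e, so φ must be the functor, of type ⟨e,e⟩.

⟨e,e⟩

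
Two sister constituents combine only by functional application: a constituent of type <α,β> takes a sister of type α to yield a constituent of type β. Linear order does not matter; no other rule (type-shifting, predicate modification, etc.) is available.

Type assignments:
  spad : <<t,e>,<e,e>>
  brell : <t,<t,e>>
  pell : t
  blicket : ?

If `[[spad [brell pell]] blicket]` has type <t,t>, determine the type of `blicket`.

<<e,e>,<t,t>>

At [[spad [brell pell]] blicket] (required: <t,t>): [spad [brell pell]] is <e,e>, which is not a function with range <t,t>; hence blicket is the functor — type <<e,e>,<t,t>>.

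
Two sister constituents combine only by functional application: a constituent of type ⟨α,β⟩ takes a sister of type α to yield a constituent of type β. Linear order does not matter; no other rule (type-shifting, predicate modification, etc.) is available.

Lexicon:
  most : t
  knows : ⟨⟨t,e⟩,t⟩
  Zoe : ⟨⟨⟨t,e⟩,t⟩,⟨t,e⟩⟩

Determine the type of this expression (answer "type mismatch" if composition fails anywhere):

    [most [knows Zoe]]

e

[knows Zoe]: Zoe is ⟨⟨⟨t,e⟩,t⟩,⟨t,e⟩⟩, knows is ⟨⟨t,e⟩,t⟩; result ⟨t,e⟩.
[most [knows Zoe]]: [knows Zoe] is ⟨t,e⟩, most is t; result e.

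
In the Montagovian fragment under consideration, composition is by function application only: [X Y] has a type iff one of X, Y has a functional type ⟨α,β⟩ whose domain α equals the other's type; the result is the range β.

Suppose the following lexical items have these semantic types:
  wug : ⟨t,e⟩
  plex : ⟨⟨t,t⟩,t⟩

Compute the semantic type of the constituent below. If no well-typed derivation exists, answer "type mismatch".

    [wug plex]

[wug plex]: ⟨t,e⟩ with ⟨⟨t,t⟩,t⟩ — neither is a function whose domain matches the other; composition fails here.

type mismatch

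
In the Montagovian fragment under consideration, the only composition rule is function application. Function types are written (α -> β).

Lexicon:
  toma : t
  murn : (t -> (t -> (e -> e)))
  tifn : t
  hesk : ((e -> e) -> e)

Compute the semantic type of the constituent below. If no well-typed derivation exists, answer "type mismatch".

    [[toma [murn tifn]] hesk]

[murn tifn]: functor murn : (t -> (t -> (e -> e))), argument tifn : t; result (t -> (e -> e)).
[toma [murn tifn]]: functor [murn tifn] : (t -> (e -> e)), argument toma : t; result (e -> e).
[[toma [murn tifn]] hesk]: functor hesk : ((e -> e) -> e), argument [toma [murn tifn]] : (e -> e); result e.

e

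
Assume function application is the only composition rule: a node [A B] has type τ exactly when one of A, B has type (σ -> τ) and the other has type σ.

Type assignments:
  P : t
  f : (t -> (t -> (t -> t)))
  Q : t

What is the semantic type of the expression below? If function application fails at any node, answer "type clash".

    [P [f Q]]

[f Q]: functor f : (t -> (t -> (t -> t))), argument Q : t; result (t -> (t -> t)).
[P [f Q]]: functor [f Q] : (t -> (t -> t)), argument P : t; result (t -> t).

(t -> t)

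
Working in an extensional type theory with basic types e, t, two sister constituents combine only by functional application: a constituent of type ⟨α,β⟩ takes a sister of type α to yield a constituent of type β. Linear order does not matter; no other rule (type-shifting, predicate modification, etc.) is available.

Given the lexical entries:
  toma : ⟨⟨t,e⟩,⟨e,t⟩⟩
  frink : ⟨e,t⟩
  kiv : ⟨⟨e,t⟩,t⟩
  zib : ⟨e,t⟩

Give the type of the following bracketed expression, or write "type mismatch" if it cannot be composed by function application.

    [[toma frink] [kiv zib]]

type mismatch

[toma frink]: ⟨⟨t,e⟩,⟨e,t⟩⟩ with ⟨e,t⟩ — neither is a function whose domain matches the other; composition fails here.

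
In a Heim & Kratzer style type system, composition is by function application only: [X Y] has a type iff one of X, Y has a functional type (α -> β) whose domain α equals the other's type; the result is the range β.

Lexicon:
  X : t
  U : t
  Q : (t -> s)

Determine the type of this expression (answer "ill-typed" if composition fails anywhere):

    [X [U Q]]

[U Q]: (t -> s) applied to t yields s.
[X [U Q]]: t and s cannot combine by function application — type clash.

ill-typed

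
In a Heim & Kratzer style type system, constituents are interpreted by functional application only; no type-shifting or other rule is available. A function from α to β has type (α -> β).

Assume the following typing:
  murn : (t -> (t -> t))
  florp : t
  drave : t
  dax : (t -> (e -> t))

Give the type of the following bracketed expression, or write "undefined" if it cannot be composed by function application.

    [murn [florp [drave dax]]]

At [drave dax], dax : (t -> (e -> t)) takes drave : t, giving (e -> t).
[florp [drave dax]]: t and (e -> t) cannot combine by function application — type clash.

undefined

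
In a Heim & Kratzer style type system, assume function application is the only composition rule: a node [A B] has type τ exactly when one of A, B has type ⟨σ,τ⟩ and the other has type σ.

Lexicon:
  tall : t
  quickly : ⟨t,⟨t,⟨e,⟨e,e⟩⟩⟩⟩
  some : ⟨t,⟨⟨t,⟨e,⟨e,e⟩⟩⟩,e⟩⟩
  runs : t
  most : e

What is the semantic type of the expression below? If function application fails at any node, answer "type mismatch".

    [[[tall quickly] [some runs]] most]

type mismatch

[tall quickly]: ⟨t,⟨t,⟨e,⟨e,e⟩⟩⟩⟩ applied to t yields ⟨t,⟨e,⟨e,e⟩⟩⟩.
[some runs]: ⟨t,⟨⟨t,⟨e,⟨e,e⟩⟩⟩,e⟩⟩ applied to t yields ⟨⟨t,⟨e,⟨e,e⟩⟩⟩,e⟩.
[[tall quickly] [some runs]]: ⟨⟨t,⟨e,⟨e,e⟩⟩⟩,e⟩ applied to ⟨t,⟨e,⟨e,e⟩⟩⟩ yields e.
[[[tall quickly] [some runs]] most]: e with e — neither is a function whose domain matches the other; composition fails here.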